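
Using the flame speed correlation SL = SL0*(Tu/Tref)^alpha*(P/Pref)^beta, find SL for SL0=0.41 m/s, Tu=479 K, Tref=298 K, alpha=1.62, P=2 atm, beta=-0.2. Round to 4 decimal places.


SL = SL0 * (Tu/Tref)^alpha * (P/Pref)^beta
T ratio = 479/298 = 1.60738255
(T ratio)^alpha = 1.60738255^1.62 = 2.157313
(P/Pref)^beta = 2^(-0.2) = 0.870551
SL = 0.41 * 2.157313 * 0.870551 = 0.7700 m/s


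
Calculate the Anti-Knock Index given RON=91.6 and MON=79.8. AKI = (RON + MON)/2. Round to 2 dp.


AKI = (RON + MON) / 2
AKI = (91.6 + 79.8) / 2
AKI = 171.4 / 2 = 85.70


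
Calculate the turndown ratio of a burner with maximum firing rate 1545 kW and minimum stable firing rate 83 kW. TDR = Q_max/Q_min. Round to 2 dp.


TDR = Q_max / Q_min
TDR = 1545 / 83 = 18.61


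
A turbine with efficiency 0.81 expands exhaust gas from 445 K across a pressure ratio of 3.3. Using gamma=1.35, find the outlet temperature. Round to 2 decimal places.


T_out = T_in * (1 - eta * (1 - PR^(-(gamma-1)/gamma)))
Exponent = -(1.35-1)/1.35 = -0.25925926
PR^exp = 3.3^(-0.25925926) = 0.73378775
Factor = 1 - 0.81*(1 - 0.73378775) = 0.78436808
T_out = 445 * 0.78436808 = 349.04 K


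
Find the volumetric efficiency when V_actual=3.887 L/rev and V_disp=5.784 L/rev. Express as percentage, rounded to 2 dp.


eta_v = (V_actual / V_disp) * 100
Ratio = 3.887 / 5.784 = 0.6720
eta_v = 0.6720 * 100 = 67.20%


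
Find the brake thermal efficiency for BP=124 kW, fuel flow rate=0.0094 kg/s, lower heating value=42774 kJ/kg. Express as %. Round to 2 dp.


eta_BTE = (BP / (mf * LHV)) * 100
Denominator = 0.0094 * 42774 = 402.0756 kW
eta_BTE = (124 / 402.0756) * 100 = 30.84%


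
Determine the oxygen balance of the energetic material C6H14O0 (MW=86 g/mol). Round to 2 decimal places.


OB = -1600 * (2C + H/2 - O) / MW
Inner = 2*6 + 14/2 - 0 = 19.00
OB = -1600 * 19.00 / 86 = -353.49%


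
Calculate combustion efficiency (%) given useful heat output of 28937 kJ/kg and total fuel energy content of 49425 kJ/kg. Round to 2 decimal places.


Efficiency = (Q_useful / Q_fuel) * 100
Efficiency = (28937 / 49425) * 100
Efficiency = 0.5855 * 100 = 58.55%


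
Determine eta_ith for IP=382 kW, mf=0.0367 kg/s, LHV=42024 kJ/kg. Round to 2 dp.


eta_ith = (IP / (mf * LHV)) * 100
Denominator = 0.0367 * 42024 = 1542.2808 kW
eta_ith = (382 / 1542.2808) * 100 = 24.77%


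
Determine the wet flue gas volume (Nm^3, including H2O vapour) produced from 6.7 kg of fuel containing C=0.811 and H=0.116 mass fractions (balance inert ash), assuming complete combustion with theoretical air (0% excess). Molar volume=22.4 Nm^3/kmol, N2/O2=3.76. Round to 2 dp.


Per kg fuel: CO2 = (C/12 kmol)*22.4 = (0.811/12)*22.4 = 1.51387 Nm^3
Per kg fuel: H2O = (H/2 kmol)*22.4 = (0.116/2)*22.4 = 1.29920 Nm^3
O2 needed per kg fuel = C/12 + H/4 = 0.811/12 + 0.116/4 = 0.09658333 kmol
Per kg fuel: N2 = O2*3.76*22.4 = 0.09658333*3.76*22.4 = 8.13463 Nm^3
Total per kg = 1.51387 + 1.29920 + 8.13463 = 10.94770 Nm^3
Total = 10.94770 * 6.7 = 73.35 Nm^3


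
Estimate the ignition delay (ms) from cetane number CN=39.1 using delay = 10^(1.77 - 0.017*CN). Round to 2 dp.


delay = 10^(1.77 - 0.017*CN)
Exponent = 1.77 - 0.017*39.1 = 1.1053
delay = 10^1.1053 = 12.74 ms


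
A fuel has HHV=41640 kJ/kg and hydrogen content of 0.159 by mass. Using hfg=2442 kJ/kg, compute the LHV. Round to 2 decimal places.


LHV = HHV - hfg * 9 * H
Water correction = 2442 * 9 * 0.159 = 3494.502 kJ/kg
LHV = 41640 - 3494.502 = 38145.50 kJ/kg


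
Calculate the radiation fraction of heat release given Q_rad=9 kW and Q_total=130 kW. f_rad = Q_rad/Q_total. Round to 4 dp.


f_rad = Q_rad / Q_total
f_rad = 9 / 130 = 0.0692


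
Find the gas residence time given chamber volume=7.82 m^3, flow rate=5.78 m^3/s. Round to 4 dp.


tau = V / Q_flow
tau = 7.82 / 5.78 = 1.3529 s


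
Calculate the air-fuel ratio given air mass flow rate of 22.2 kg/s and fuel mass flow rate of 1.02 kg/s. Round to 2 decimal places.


AFR = m_air / m_fuel
AFR = 22.2 / 1.02 = 21.76


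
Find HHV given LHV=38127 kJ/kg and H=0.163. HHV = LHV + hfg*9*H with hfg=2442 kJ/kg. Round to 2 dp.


HHV = LHV + hfg * 9 * H
Water addition = 2442 * 9 * 0.163 = 3582.414 kJ/kg
HHV = 38127 + 3582.414 = 41709.41 kJ/kg


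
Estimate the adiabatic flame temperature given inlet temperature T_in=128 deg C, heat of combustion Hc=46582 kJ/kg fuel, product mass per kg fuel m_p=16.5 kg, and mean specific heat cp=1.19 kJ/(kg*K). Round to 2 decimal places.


T_ad = T_in + Hc / (m_p * cp)
Denominator = 16.5 * 1.19 = 19.6350
Temperature rise = 46582 / 19.6350 = 2372.40 K
T_ad = 128 + 2372.40 = 2500.40 deg C


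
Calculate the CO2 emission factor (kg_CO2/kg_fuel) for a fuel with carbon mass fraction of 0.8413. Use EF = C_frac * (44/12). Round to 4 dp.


EF = C_frac * (M_CO2 / M_C)
EF = 0.8413 * (44/12)
EF = 0.8413 * 3.666667 = 3.0848 kg_CO2/kg_fuel


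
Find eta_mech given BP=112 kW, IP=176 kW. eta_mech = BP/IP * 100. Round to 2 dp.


eta_mech = (BP / IP) * 100
Ratio = 112 / 176 = 0.6364
eta_mech = 0.6364 * 100 = 63.64%


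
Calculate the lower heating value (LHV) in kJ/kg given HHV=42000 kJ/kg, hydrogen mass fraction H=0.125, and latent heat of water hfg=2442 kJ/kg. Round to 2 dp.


LHV = HHV - hfg * 9 * H
Water correction = 2442 * 9 * 0.125 = 2747.250 kJ/kg
LHV = 42000 - 2747.250 = 39252.75 kJ/kg


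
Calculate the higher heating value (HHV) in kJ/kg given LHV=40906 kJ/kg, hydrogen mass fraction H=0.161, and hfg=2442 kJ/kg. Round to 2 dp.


HHV = LHV + hfg * 9 * H
Water addition = 2442 * 9 * 0.161 = 3538.458 kJ/kg
HHV = 40906 + 3538.458 = 44444.46 kJ/kg


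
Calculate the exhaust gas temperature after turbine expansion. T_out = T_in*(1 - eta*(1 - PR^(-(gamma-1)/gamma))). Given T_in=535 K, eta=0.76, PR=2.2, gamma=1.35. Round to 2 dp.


T_out = T_in * (1 - eta * (1 - PR^(-(gamma-1)/gamma)))
Exponent = -(1.35-1)/1.35 = -0.25925926
PR^exp = 2.2^(-0.25925926) = 0.81512413
Factor = 1 - 0.76*(1 - 0.81512413) = 0.85949434
T_out = 535 * 0.85949434 = 459.83 K


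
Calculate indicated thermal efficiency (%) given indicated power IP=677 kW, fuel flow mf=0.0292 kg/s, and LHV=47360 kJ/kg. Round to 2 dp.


eta_ith = (IP / (mf * LHV)) * 100
Denominator = 0.0292 * 47360 = 1382.9120 kW
eta_ith = (677 / 1382.9120) * 100 = 48.95%


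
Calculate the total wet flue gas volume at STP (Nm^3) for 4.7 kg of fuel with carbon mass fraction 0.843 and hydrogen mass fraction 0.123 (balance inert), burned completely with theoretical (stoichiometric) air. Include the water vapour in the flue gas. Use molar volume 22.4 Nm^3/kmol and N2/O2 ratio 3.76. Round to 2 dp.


Per kg fuel: CO2 = (C/12 kmol)*22.4 = (0.843/12)*22.4 = 1.57360 Nm^3
Per kg fuel: H2O = (H/2 kmol)*22.4 = (0.123/2)*22.4 = 1.37760 Nm^3
O2 needed per kg fuel = C/12 + H/4 = 0.843/12 + 0.123/4 = 0.10100000 kmol
Per kg fuel: N2 = O2*3.76*22.4 = 0.10100000*3.76*22.4 = 8.50662 Nm^3
Total per kg = 1.57360 + 1.37760 + 8.50662 = 11.45782 Nm^3
Total = 11.45782 * 4.7 = 53.85 Nm^3


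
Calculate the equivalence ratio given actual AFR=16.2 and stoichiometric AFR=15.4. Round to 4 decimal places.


phi = AFR_stoich / AFR_actual
phi = 15.4 / 16.2 = 0.9506


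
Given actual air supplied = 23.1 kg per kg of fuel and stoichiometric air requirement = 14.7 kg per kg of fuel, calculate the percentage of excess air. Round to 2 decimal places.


Excess air = actual - stoichiometric = 23.1 - 14.7 = 8.40 kg/kg fuel
Excess air % = (excess / stoich) * 100 = (8.40 / 14.7) * 100 = 57.14%


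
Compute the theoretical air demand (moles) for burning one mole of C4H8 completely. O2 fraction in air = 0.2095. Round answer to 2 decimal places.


Balanced combustion: C4H8 + 6 O2 -> 4 CO2 + 4 H2O
O2 needed = C + H/4 = 4 + 8/4 = 6.00 moles
Air moles = O2 / 0.2095 = 6.00 / 0.2095 = 28.64 moles air


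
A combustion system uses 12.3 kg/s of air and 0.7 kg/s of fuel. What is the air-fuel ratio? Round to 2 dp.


AFR = m_air / m_fuel
AFR = 12.3 / 0.7 = 17.57


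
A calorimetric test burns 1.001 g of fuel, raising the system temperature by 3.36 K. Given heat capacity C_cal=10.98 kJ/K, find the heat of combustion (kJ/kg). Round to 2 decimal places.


Hc = C_cal * delta_T / m_fuel
Q_released = 10.98 * 3.36 = 36.8928 kJ
m_fuel = 1.001 g = 1.001/1000 kg = 0.001001 kg
Hc = 36.8928 / 0.001001 = 36855.94 kJ/kg


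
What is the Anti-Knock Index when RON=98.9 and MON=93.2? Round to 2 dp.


AKI = (RON + MON) / 2
AKI = (98.9 + 93.2) / 2
AKI = 192.1 / 2 = 96.05


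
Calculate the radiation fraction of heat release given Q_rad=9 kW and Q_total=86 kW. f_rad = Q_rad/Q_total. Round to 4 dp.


f_rad = Q_rad / Q_total
f_rad = 9 / 86 = 0.1047


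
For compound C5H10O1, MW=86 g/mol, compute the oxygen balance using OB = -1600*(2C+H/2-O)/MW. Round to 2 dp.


OB = -1600 * (2C + H/2 - O) / MW
Inner = 2*5 + 10/2 - 1 = 14.00
OB = -1600 * 14.00 / 86 = -260.47%


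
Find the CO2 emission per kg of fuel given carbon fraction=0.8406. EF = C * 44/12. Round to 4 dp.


EF = C_frac * (M_CO2 / M_C)
EF = 0.8406 * (44/12)
EF = 0.8406 * 3.666667 = 3.0822 kg_CO2/kg_fuel


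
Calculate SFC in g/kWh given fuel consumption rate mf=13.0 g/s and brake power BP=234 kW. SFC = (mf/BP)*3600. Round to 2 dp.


SFC = (mf / BP) * 3600
Rate = 13.0 / 234 = 0.055556 g/(s*kW)
SFC = 0.055556 * 3600 = 200.00 g/kWh


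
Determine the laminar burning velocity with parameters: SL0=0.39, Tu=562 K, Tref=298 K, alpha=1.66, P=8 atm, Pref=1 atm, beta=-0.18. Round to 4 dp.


SL = SL0 * (Tu/Tref)^alpha * (P/Pref)^beta
T ratio = 562/298 = 1.88590604
(T ratio)^alpha = 1.88590604^1.66 = 2.866575
(P/Pref)^beta = 8^(-0.18) = 0.687771
SL = 0.39 * 2.866575 * 0.687771 = 0.7689 m/s


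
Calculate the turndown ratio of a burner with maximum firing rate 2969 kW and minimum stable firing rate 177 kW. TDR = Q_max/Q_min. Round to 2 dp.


TDR = Q_max / Q_min
TDR = 2969 / 177 = 16.77


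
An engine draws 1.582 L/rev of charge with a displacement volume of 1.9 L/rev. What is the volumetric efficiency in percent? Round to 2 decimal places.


eta_v = (V_actual / V_disp) * 100
Ratio = 1.582 / 1.9 = 0.8326
eta_v = 0.8326 * 100 = 83.26%


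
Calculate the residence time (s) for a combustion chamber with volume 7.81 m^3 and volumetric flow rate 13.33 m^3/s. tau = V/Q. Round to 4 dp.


tau = V / Q_flow
tau = 7.81 / 13.33 = 0.5859 s


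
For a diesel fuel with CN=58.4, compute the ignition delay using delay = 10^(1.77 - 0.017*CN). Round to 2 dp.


delay = 10^(1.77 - 0.017*CN)
Exponent = 1.77 - 0.017*58.4 = 0.7772
delay = 10^0.7772 = 5.99 ms


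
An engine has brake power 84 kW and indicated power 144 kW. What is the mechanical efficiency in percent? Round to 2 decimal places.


eta_mech = (BP / IP) * 100
Ratio = 84 / 144 = 0.5833
eta_mech = 0.5833 * 100 = 58.33%


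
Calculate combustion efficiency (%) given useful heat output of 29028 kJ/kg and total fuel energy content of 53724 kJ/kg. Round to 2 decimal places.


Efficiency = (Q_useful / Q_fuel) * 100
Efficiency = (29028 / 53724) * 100
Efficiency = 0.5403 * 100 = 54.03%


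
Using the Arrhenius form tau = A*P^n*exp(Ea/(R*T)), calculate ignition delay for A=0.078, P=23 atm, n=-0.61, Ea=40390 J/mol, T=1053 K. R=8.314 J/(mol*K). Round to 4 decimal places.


tau = A * P^n * exp(Ea/(R*T))
P^n = 23^(-0.61) = 0.14768828
Ea/(R*T) = 40390/(8.314*1053) = 4.613552
exp(Ea/(R*T)) = 100.841749
tau = 0.078 * 0.14768828 * 100.841749 = 1.1617 ms


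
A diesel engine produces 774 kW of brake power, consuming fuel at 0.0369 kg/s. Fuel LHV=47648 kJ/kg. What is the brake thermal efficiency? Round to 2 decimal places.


eta_BTE = (BP / (mf * LHV)) * 100
Denominator = 0.0369 * 47648 = 1758.2112 kW
eta_BTE = (774 / 1758.2112) * 100 = 44.02%


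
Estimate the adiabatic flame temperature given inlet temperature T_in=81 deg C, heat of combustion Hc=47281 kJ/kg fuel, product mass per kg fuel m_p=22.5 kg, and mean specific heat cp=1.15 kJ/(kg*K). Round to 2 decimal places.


T_ad = T_in + Hc / (m_p * cp)
Denominator = 22.5 * 1.15 = 25.8750
Temperature rise = 47281 / 25.8750 = 1827.29 K
T_ad = 81 + 1827.29 = 1908.29 deg C


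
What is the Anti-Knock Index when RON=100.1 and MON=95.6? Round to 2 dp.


AKI = (RON + MON) / 2
AKI = (100.1 + 95.6) / 2
AKI = 195.7 / 2 = 97.85


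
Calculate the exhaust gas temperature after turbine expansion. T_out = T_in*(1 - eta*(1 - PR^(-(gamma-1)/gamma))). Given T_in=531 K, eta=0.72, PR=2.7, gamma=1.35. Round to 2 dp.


T_out = T_in * (1 - eta * (1 - PR^(-(gamma-1)/gamma)))
Exponent = -(1.35-1)/1.35 = -0.25925926
PR^exp = 2.7^(-0.25925926) = 0.77297411
Factor = 1 - 0.72*(1 - 0.77297411) = 0.83654136
T_out = 531 * 0.83654136 = 444.20 K


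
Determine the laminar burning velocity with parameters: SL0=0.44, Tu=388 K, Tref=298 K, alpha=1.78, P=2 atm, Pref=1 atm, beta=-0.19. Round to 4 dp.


SL = SL0 * (Tu/Tref)^alpha * (P/Pref)^beta
T ratio = 388/298 = 1.30201342
(T ratio)^alpha = 1.30201342^1.78 = 1.599615
(P/Pref)^beta = 2^(-0.19) = 0.876606
SL = 0.44 * 1.599615 * 0.876606 = 0.6170 m/s


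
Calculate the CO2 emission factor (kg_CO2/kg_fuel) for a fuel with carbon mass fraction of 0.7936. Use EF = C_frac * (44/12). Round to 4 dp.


EF = C_frac * (M_CO2 / M_C)
EF = 0.7936 * (44/12)
EF = 0.7936 * 3.666667 = 2.9099 kg_CO2/kg_fuel


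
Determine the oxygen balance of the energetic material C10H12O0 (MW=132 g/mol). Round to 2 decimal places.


OB = -1600 * (2C + H/2 - O) / MW
Inner = 2*10 + 12/2 - 0 = 26.00
OB = -1600 * 26.00 / 132 = -315.15%


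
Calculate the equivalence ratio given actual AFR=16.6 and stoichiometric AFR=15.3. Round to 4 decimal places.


phi = AFR_stoich / AFR_actual
phi = 15.3 / 16.6 = 0.9217


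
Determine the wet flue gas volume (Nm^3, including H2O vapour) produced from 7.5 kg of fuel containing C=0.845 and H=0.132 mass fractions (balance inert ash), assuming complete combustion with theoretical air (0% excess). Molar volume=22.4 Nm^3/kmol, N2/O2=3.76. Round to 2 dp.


Per kg fuel: CO2 = (C/12 kmol)*22.4 = (0.845/12)*22.4 = 1.57733 Nm^3
Per kg fuel: H2O = (H/2 kmol)*22.4 = (0.132/2)*22.4 = 1.47840 Nm^3
O2 needed per kg fuel = C/12 + H/4 = 0.845/12 + 0.132/4 = 0.10341667 kmol
Per kg fuel: N2 = O2*3.76*22.4 = 0.10341667*3.76*22.4 = 8.71017 Nm^3
Total per kg = 1.57733 + 1.47840 + 8.71017 = 11.76590 Nm^3
Total = 11.76590 * 7.5 = 88.24 Nm^3


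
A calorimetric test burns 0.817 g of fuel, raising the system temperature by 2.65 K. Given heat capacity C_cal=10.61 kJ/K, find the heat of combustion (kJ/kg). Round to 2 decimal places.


Hc = C_cal * delta_T / m_fuel
Q_released = 10.61 * 2.65 = 28.1165 kJ
m_fuel = 0.817 g = 0.817/1000 kg = 0.000817 kg
Hc = 28.1165 / 0.000817 = 34414.32 kJ/kg


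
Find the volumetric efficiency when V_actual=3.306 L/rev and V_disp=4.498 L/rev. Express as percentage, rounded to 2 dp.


eta_v = (V_actual / V_disp) * 100
Ratio = 3.306 / 4.498 = 0.7350
eta_v = 0.7350 * 100 = 73.50%


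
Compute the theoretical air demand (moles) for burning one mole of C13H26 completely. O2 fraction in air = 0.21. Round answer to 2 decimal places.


Balanced combustion: C13H26 + 19.5 O2 -> 13 CO2 + 13 H2O
O2 needed = C + H/4 = 13 + 26/4 = 19.50 moles
Air moles = O2 / 0.21 = 19.50 / 0.21 = 92.86 moles air


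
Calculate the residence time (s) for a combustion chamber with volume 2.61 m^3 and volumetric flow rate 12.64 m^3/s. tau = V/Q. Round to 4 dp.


tau = V / Q_flow
tau = 2.61 / 12.64 = 0.2065 s


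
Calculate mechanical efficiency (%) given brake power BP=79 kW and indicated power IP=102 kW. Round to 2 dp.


eta_mech = (BP / IP) * 100
Ratio = 79 / 102 = 0.7745
eta_mech = 0.7745 * 100 = 77.45%


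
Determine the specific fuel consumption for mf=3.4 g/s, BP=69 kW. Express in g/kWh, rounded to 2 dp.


SFC = (mf / BP) * 3600
Rate = 3.4 / 69 = 0.049275 g/(s*kW)
SFC = 0.049275 * 3600 = 177.39 g/kWh


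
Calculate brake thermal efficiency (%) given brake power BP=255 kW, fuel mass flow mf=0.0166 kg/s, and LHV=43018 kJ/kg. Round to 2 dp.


eta_BTE = (BP / (mf * LHV)) * 100
Denominator = 0.0166 * 43018 = 714.0988 kW
eta_BTE = (255 / 714.0988) * 100 = 35.71%


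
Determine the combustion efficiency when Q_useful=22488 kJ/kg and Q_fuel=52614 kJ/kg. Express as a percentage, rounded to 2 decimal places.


Efficiency = (Q_useful / Q_fuel) * 100
Efficiency = (22488 / 52614) * 100
Efficiency = 0.4274 * 100 = 42.74%


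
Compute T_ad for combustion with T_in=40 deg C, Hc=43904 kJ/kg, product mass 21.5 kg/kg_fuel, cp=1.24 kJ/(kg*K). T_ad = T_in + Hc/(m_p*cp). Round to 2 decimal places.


T_ad = T_in + Hc / (m_p * cp)
Denominator = 21.5 * 1.24 = 26.6600
Temperature rise = 43904 / 26.6600 = 1646.81 K
T_ad = 40 + 1646.81 = 1686.81 deg C


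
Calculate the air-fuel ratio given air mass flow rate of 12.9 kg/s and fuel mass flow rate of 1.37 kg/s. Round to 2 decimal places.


AFR = m_air / m_fuel
AFR = 12.9 / 1.37 = 9.42


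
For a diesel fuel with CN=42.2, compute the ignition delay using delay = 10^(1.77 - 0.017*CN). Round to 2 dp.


delay = 10^(1.77 - 0.017*CN)
Exponent = 1.77 - 0.017*42.2 = 1.0526
delay = 10^1.0526 = 11.29 ms


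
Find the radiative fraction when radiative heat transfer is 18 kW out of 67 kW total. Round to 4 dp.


f_rad = Q_rad / Q_total
f_rad = 18 / 67 = 0.2687


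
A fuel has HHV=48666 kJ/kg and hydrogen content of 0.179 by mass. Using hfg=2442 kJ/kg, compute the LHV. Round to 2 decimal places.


LHV = HHV - hfg * 9 * H
Water correction = 2442 * 9 * 0.179 = 3934.062 kJ/kg
LHV = 48666 - 3934.062 = 44731.94 kJ/kg


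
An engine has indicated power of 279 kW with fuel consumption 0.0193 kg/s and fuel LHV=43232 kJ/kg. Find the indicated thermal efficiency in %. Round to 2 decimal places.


eta_ith = (IP / (mf * LHV)) * 100
Denominator = 0.0193 * 43232 = 834.3776 kW
eta_ith = (279 / 834.3776) * 100 = 33.44%


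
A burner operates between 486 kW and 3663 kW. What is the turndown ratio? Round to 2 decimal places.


TDR = Q_max / Q_min
TDR = 3663 / 486 = 7.54


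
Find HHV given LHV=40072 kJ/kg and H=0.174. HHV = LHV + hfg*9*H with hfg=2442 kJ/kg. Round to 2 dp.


HHV = LHV + hfg * 9 * H
Water addition = 2442 * 9 * 0.174 = 3824.172 kJ/kg
HHV = 40072 + 3824.172 = 43896.17 kJ/kg


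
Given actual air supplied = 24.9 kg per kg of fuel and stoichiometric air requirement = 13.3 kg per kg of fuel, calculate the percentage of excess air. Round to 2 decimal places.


Excess air = actual - stoichiometric = 24.9 - 13.3 = 11.60 kg/kg fuel
Excess air % = (excess / stoich) * 100 = (11.60 / 13.3) * 100 = 87.22%


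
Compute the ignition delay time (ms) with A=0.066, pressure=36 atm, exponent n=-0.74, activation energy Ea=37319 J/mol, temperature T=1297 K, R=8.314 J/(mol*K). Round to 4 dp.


tau = A * P^n * exp(Ea/(R*T))
P^n = 36^(-0.74) = 0.07052387
Ea/(R*T) = 37319/(8.314*1297) = 3.460828
exp(Ea/(R*T)) = 31.843328
tau = 0.066 * 0.07052387 * 31.843328 = 0.1482 ms


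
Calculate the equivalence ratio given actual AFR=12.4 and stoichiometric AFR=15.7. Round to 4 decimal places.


phi = AFR_stoich / AFR_actual
phi = 15.7 / 12.4 = 1.2661


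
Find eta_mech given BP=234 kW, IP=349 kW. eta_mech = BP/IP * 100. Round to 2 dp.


eta_mech = (BP / IP) * 100
Ratio = 234 / 349 = 0.6705
eta_mech = 0.6705 * 100 = 67.05%


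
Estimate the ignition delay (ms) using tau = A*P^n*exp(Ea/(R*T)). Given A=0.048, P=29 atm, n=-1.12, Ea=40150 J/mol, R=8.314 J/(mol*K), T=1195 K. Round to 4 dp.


tau = A * P^n * exp(Ea/(R*T))
P^n = 29^(-1.12) = 0.02302047
Ea/(R*T) = 40150/(8.314*1195) = 4.041175
exp(Ea/(R*T)) = 56.893135
tau = 0.048 * 0.02302047 * 56.893135 = 0.0629 ms


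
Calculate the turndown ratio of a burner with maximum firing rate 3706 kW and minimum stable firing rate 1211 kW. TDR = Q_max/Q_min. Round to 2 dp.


TDR = Q_max / Q_min
TDR = 3706 / 1211 = 3.06


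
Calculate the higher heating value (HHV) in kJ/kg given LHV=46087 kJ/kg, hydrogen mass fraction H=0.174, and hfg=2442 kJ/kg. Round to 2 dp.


HHV = LHV + hfg * 9 * H
Water addition = 2442 * 9 * 0.174 = 3824.172 kJ/kg
HHV = 46087 + 3824.172 = 49911.17 kJ/kg


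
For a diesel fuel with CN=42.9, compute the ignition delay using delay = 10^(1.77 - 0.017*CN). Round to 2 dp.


delay = 10^(1.77 - 0.017*CN)
Exponent = 1.77 - 0.017*42.9 = 1.0407
delay = 10^1.0407 = 10.98 ms


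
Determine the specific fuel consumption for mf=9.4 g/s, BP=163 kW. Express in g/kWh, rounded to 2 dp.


SFC = (mf / BP) * 3600
Rate = 9.4 / 163 = 0.057669 g/(s*kW)
SFC = 0.057669 * 3600 = 207.61 g/kWh


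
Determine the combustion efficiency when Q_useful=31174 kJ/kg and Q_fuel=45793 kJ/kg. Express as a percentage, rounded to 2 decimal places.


Efficiency = (Q_useful / Q_fuel) * 100
Efficiency = (31174 / 45793) * 100
Efficiency = 0.6808 * 100 = 68.08%


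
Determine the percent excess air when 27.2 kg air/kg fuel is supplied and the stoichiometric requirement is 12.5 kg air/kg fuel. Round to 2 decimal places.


Excess air = actual - stoichiometric = 27.2 - 12.5 = 14.70 kg/kg fuel
Excess air % = (excess / stoich) * 100 = (14.70 / 12.5) * 100 = 117.60%


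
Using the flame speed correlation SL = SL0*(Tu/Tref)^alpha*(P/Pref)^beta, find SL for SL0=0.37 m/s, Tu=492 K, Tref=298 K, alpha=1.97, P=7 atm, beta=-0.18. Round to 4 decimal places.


SL = SL0 * (Tu/Tref)^alpha * (P/Pref)^beta
T ratio = 492/298 = 1.65100671
(T ratio)^alpha = 1.65100671^1.97 = 2.685129
(P/Pref)^beta = 7^(-0.18) = 0.704502
SL = 0.37 * 2.685129 * 0.704502 = 0.6999 m/s


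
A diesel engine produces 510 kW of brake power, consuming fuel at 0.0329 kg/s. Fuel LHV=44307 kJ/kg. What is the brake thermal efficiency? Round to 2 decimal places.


eta_BTE = (BP / (mf * LHV)) * 100
Denominator = 0.0329 * 44307 = 1457.7003 kW
eta_BTE = (510 / 1457.7003) * 100 = 34.99%


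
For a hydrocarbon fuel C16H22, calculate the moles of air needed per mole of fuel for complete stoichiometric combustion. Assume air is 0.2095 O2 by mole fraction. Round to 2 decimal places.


Balanced combustion: C16H22 + 21.5 O2 -> 16 CO2 + 11 H2O
O2 needed = C + H/4 = 16 + 22/4 = 21.50 moles
Air moles = O2 / 0.2095 = 21.50 / 0.2095 = 102.63 moles air


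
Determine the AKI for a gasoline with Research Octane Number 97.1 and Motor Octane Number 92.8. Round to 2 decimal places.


AKI = (RON + MON) / 2
AKI = (97.1 + 92.8) / 2
AKI = 189.9 / 2 = 94.95


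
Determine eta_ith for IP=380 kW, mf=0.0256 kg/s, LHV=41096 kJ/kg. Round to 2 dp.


eta_ith = (IP / (mf * LHV)) * 100
Denominator = 0.0256 * 41096 = 1052.0576 kW
eta_ith = (380 / 1052.0576) * 100 = 36.12%


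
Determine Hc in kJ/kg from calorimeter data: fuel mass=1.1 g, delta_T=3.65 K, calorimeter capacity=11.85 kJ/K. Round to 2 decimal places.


Hc = C_cal * delta_T / m_fuel
Q_released = 11.85 * 3.65 = 43.2525 kJ
m_fuel = 1.1 g = 1.1/1000 kg = 0.001100 kg
Hc = 43.2525 / 0.001100 = 39320.45 kJ/kg


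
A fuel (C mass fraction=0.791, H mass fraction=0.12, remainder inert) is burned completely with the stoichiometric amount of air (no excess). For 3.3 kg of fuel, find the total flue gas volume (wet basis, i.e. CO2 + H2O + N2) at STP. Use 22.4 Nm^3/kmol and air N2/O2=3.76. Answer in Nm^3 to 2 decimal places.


Per kg fuel: CO2 = (C/12 kmol)*22.4 = (0.791/12)*22.4 = 1.47653 Nm^3
Per kg fuel: H2O = (H/2 kmol)*22.4 = (0.12/2)*22.4 = 1.34400 Nm^3
O2 needed per kg fuel = C/12 + H/4 = 0.791/12 + 0.12/4 = 0.09591667 kmol
Per kg fuel: N2 = O2*3.76*22.4 = 0.09591667*3.76*22.4 = 8.07849 Nm^3
Total per kg = 1.47653 + 1.34400 + 8.07849 = 10.89902 Nm^3
Total = 10.89902 * 3.3 = 35.97 Nm^3


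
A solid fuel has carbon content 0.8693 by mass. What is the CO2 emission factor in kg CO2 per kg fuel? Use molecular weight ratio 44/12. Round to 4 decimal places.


EF = C_frac * (M_CO2 / M_C)
EF = 0.8693 * (44/12)
EF = 0.8693 * 3.666667 = 3.1874 kg_CO2/kg_fuel


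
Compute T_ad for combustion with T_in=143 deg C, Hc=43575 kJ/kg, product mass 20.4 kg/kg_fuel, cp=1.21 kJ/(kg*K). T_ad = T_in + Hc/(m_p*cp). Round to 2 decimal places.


T_ad = T_in + Hc / (m_p * cp)
Denominator = 20.4 * 1.21 = 24.6840
Temperature rise = 43575 / 24.6840 = 1765.31 K
T_ad = 143 + 1765.31 = 1908.31 deg C


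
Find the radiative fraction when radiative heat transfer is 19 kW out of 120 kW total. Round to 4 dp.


f_rad = Q_rad / Q_total
f_rad = 19 / 120 = 0.1583


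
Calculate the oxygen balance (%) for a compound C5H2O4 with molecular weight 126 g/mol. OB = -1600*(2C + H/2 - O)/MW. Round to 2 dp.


OB = -1600 * (2C + H/2 - O) / MW
Inner = 2*5 + 2/2 - 4 = 7.00
OB = -1600 * 7.00 / 126 = -88.89%


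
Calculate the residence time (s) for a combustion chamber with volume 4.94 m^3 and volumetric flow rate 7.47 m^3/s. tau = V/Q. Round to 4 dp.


tau = V / Q_flow
tau = 4.94 / 7.47 = 0.6613 s


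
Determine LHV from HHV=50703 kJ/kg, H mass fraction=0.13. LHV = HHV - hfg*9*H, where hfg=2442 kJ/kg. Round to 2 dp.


LHV = HHV - hfg * 9 * H
Water correction = 2442 * 9 * 0.13 = 2857.140 kJ/kg
LHV = 50703 - 2857.140 = 47845.86 kJ/kg


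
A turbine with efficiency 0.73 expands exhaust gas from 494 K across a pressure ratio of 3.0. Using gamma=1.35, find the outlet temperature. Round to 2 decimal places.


T_out = T_in * (1 - eta * (1 - PR^(-(gamma-1)/gamma)))
Exponent = -(1.35-1)/1.35 = -0.25925926
PR^exp = 3.0^(-0.25925926) = 0.75214556
Factor = 1 - 0.73*(1 - 0.75214556) = 0.81906626
T_out = 494 * 0.81906626 = 404.62 K


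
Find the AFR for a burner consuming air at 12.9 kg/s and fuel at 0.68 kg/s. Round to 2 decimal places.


AFR = m_air / m_fuel
AFR = 12.9 / 0.68 = 18.97


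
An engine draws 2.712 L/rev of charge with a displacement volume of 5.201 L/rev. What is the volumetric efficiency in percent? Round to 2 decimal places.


eta_v = (V_actual / V_disp) * 100
Ratio = 2.712 / 5.201 = 0.5214
eta_v = 0.5214 * 100 = 52.14%


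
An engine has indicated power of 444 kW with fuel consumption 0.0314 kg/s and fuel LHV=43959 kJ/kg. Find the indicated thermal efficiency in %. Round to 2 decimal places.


eta_ith = (IP / (mf * LHV)) * 100
Denominator = 0.0314 * 43959 = 1380.3126 kW
eta_ith = (444 / 1380.3126) * 100 = 32.17%


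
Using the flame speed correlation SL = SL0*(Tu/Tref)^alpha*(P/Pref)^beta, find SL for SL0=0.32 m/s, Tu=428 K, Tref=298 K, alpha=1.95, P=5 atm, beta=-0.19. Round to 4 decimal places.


SL = SL0 * (Tu/Tref)^alpha * (P/Pref)^beta
T ratio = 428/298 = 1.43624161
(T ratio)^alpha = 1.43624161^1.95 = 2.025786
(P/Pref)^beta = 5^(-0.19) = 0.736539
SL = 0.32 * 2.025786 * 0.736539 = 0.4775 m/s


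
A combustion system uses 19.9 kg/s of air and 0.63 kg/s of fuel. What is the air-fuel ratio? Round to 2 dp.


AFR = m_air / m_fuel
AFR = 19.9 / 0.63 = 31.59


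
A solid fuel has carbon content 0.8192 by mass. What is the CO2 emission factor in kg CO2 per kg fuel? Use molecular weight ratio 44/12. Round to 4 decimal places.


EF = C_frac * (M_CO2 / M_C)
EF = 0.8192 * (44/12)
EF = 0.8192 * 3.666667 = 3.0037 kg_CO2/kg_fuel


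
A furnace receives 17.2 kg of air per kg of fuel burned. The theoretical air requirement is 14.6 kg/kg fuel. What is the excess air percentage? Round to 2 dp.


Excess air = actual - stoichiometric = 17.2 - 14.6 = 2.60 kg/kg fuel
Excess air % = (excess / stoich) * 100 = (2.60 / 14.6) * 100 = 17.81%


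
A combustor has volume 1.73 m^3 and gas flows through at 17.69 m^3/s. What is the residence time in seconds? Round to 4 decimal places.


tau = V / Q_flow
tau = 1.73 / 17.69 = 0.0978 s


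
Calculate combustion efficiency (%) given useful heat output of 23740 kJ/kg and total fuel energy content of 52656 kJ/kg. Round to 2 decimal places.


Efficiency = (Q_useful / Q_fuel) * 100
Efficiency = (23740 / 52656) * 100
Efficiency = 0.4509 * 100 = 45.09%


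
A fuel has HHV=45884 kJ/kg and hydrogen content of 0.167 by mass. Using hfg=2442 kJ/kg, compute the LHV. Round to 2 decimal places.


LHV = HHV - hfg * 9 * H
Water correction = 2442 * 9 * 0.167 = 3670.326 kJ/kg
LHV = 45884 - 3670.326 = 42213.67 kJ/kg


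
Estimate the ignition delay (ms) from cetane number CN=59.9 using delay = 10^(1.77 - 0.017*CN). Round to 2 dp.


delay = 10^(1.77 - 0.017*CN)
Exponent = 1.77 - 0.017*59.9 = 0.7517
delay = 10^0.7517 = 5.65 ms


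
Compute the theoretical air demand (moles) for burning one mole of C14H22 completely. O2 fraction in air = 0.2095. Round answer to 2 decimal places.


Balanced combustion: C14H22 + 19.5 O2 -> 14 CO2 + 11 H2O
O2 needed = C + H/4 = 14 + 22/4 = 19.50 moles
Air moles = O2 / 0.2095 = 19.50 / 0.2095 = 93.08 moles air


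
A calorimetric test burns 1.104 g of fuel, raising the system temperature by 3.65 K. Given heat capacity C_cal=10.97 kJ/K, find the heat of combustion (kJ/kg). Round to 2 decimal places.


Hc = C_cal * delta_T / m_fuel
Q_released = 10.97 * 3.65 = 40.0405 kJ
m_fuel = 1.104 g = 1.104/1000 kg = 0.001104 kg
Hc = 40.0405 / 0.001104 = 36268.57 kJ/kg


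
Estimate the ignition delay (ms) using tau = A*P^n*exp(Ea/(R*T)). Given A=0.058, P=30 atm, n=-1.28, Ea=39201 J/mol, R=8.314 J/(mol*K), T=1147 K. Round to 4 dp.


tau = A * P^n * exp(Ea/(R*T))
P^n = 30^(-1.28) = 0.01286130
Ea/(R*T) = 39201/(8.314*1147) = 4.110775
exp(Ea/(R*T)) = 60.993970
tau = 0.058 * 0.01286130 * 60.993970 = 0.0455 ms


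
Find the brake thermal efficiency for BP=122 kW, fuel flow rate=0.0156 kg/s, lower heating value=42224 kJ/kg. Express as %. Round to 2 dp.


eta_BTE = (BP / (mf * LHV)) * 100
Denominator = 0.0156 * 42224 = 658.6944 kW
eta_BTE = (122 / 658.6944) * 100 = 18.52%


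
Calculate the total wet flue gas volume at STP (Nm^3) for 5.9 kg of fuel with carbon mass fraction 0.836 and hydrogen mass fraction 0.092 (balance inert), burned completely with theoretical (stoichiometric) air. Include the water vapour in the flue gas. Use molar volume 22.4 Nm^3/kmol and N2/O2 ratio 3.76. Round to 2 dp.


Per kg fuel: CO2 = (C/12 kmol)*22.4 = (0.836/12)*22.4 = 1.56053 Nm^3
Per kg fuel: H2O = (H/2 kmol)*22.4 = (0.092/2)*22.4 = 1.03040 Nm^3
O2 needed per kg fuel = C/12 + H/4 = 0.836/12 + 0.092/4 = 0.09266667 kmol
Per kg fuel: N2 = O2*3.76*22.4 = 0.09266667*3.76*22.4 = 7.80476 Nm^3
Total per kg = 1.56053 + 1.03040 + 7.80476 = 10.39569 Nm^3
Total = 10.39569 * 5.9 = 61.33 Nm^3


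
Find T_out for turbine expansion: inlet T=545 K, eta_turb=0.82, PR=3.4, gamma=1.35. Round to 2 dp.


T_out = T_in * (1 - eta * (1 - PR^(-(gamma-1)/gamma)))
Exponent = -(1.35-1)/1.35 = -0.25925926
PR^exp = 3.4^(-0.25925926) = 0.72813041
Factor = 1 - 0.82*(1 - 0.72813041) = 0.77706694
T_out = 545 * 0.77706694 = 423.50 K


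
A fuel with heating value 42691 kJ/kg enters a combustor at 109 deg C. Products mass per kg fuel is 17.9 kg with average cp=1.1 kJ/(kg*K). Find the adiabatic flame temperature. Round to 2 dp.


T_ad = T_in + Hc / (m_p * cp)
Denominator = 17.9 * 1.1 = 19.6900
Temperature rise = 42691 / 19.6900 = 2168.16 K
T_ad = 109 + 2168.16 = 2277.16 deg C


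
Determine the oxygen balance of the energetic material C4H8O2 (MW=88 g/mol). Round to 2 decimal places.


OB = -1600 * (2C + H/2 - O) / MW
Inner = 2*4 + 8/2 - 2 = 10.00
OB = -1600 * 10.00 / 88 = -181.82%


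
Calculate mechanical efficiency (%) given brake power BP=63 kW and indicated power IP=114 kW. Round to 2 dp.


eta_mech = (BP / IP) * 100
Ratio = 63 / 114 = 0.5526
eta_mech = 0.5526 * 100 = 55.26%


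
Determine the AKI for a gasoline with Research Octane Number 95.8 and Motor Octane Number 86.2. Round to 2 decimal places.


AKI = (RON + MON) / 2
AKI = (95.8 + 86.2) / 2
AKI = 182.0 / 2 = 91.00


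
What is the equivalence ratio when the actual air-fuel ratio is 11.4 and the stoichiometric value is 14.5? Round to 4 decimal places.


phi = AFR_stoich / AFR_actual
phi = 14.5 / 11.4 = 1.2719


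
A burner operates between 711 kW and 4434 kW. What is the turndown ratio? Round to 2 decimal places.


TDR = Q_max / Q_min
TDR = 4434 / 711 = 6.24


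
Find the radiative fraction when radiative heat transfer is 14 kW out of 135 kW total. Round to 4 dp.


f_rad = Q_rad / Q_total
f_rad = 14 / 135 = 0.1037


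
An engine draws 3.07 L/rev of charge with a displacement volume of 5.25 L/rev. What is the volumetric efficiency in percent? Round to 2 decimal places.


eta_v = (V_actual / V_disp) * 100
Ratio = 3.07 / 5.25 = 0.5848
eta_v = 0.5848 * 100 = 58.48%


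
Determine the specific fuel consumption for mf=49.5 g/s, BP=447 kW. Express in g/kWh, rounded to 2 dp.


SFC = (mf / BP) * 3600
Rate = 49.5 / 447 = 0.110738 g/(s*kW)
SFC = 0.110738 * 3600 = 398.66 g/kWh


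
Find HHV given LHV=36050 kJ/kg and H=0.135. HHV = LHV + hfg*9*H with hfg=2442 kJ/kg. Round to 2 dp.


HHV = LHV + hfg * 9 * H
Water addition = 2442 * 9 * 0.135 = 2967.030 kJ/kg
HHV = 36050 + 2967.030 = 39017.03 kJ/kg


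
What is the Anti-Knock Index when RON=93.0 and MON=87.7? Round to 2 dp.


AKI = (RON + MON) / 2
AKI = (93.0 + 87.7) / 2
AKI = 180.7 / 2 = 90.35


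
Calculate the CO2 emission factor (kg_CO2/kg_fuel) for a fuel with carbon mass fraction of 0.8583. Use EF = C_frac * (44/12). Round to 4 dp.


EF = C_frac * (M_CO2 / M_C)
EF = 0.8583 * (44/12)
EF = 0.8583 * 3.666667 = 3.1471 kg_CO2/kg_fuel


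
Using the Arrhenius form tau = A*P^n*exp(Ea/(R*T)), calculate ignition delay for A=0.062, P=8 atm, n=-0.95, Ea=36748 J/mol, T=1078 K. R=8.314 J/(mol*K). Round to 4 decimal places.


tau = A * P^n * exp(Ea/(R*T))
P^n = 8^(-0.95) = 0.13869618
Ea/(R*T) = 36748/(8.314*1078) = 4.100199
exp(Ea/(R*T)) = 60.352292
tau = 0.062 * 0.13869618 * 60.352292 = 0.5190 ms


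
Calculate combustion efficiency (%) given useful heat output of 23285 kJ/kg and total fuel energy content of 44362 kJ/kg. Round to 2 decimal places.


Efficiency = (Q_useful / Q_fuel) * 100
Efficiency = (23285 / 44362) * 100
Efficiency = 0.5249 * 100 = 52.49%


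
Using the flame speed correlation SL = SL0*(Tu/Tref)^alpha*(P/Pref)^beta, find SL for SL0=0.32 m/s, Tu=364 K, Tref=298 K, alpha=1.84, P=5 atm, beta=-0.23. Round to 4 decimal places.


SL = SL0 * (Tu/Tref)^alpha * (P/Pref)^beta
T ratio = 364/298 = 1.22147651
(T ratio)^alpha = 1.22147651^1.84 = 1.445003
(P/Pref)^beta = 5^(-0.23) = 0.690616
SL = 0.32 * 1.445003 * 0.690616 = 0.3193 m/s


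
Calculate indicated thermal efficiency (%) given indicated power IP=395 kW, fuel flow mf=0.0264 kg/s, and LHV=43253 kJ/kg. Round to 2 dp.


eta_ith = (IP / (mf * LHV)) * 100
Denominator = 0.0264 * 43253 = 1141.8792 kW
eta_ith = (395 / 1141.8792) * 100 = 34.59%


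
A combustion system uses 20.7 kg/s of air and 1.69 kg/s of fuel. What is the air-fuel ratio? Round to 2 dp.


AFR = m_air / m_fuel
AFR = 20.7 / 1.69 = 12.25


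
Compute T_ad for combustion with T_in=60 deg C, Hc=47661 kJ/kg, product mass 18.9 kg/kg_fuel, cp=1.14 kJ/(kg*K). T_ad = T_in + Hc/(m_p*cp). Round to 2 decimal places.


T_ad = T_in + Hc / (m_p * cp)
Denominator = 18.9 * 1.14 = 21.5460
Temperature rise = 47661 / 21.5460 = 2212.06 K
T_ad = 60 + 2212.06 = 2272.06 deg C


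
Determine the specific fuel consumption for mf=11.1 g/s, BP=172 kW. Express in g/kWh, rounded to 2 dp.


SFC = (mf / BP) * 3600
Rate = 11.1 / 172 = 0.064535 g/(s*kW)
SFC = 0.064535 * 3600 = 232.33 g/kWh


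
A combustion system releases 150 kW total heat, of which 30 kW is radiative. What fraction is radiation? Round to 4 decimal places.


f_rad = Q_rad / Q_total
f_rad = 30 / 150 = 0.2000


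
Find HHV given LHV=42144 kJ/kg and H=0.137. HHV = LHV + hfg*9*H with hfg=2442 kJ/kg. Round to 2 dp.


HHV = LHV + hfg * 9 * H
Water addition = 2442 * 9 * 0.137 = 3010.986 kJ/kg
HHV = 42144 + 3010.986 = 45154.99 kJ/kg


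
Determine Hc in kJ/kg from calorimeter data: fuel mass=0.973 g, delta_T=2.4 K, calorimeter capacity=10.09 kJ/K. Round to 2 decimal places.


Hc = C_cal * delta_T / m_fuel
Q_released = 10.09 * 2.4 = 24.2160 kJ
m_fuel = 0.973 g = 0.973/1000 kg = 0.000973 kg
Hc = 24.2160 / 0.000973 = 24887.98 kJ/kg


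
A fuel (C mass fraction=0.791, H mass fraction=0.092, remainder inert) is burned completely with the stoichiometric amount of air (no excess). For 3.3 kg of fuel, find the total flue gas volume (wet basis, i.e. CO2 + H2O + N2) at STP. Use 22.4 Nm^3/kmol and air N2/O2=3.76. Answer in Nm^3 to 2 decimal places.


Per kg fuel: CO2 = (C/12 kmol)*22.4 = (0.791/12)*22.4 = 1.47653 Nm^3
Per kg fuel: H2O = (H/2 kmol)*22.4 = (0.092/2)*22.4 = 1.03040 Nm^3
O2 needed per kg fuel = C/12 + H/4 = 0.791/12 + 0.092/4 = 0.08891667 kmol
Per kg fuel: N2 = O2*3.76*22.4 = 0.08891667*3.76*22.4 = 7.48892 Nm^3
Total per kg = 1.47653 + 1.03040 + 7.48892 = 9.99585 Nm^3
Total = 9.99585 * 3.3 = 32.99 Nm^3


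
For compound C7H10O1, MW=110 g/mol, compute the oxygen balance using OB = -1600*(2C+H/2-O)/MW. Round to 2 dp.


OB = -1600 * (2C + H/2 - O) / MW
Inner = 2*7 + 10/2 - 1 = 18.00
OB = -1600 * 18.00 / 110 = -261.82%


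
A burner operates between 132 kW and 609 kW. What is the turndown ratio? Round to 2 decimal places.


TDR = Q_max / Q_min
TDR = 609 / 132 = 4.61


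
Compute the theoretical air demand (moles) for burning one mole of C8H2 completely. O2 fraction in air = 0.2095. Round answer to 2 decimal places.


Balanced combustion: C8H2 + 8.5 O2 -> 8 CO2 + 1 H2O
O2 needed = C + H/4 = 8 + 2/4 = 8.50 moles
Air moles = O2 / 0.2095 = 8.50 / 0.2095 = 40.57 moles air


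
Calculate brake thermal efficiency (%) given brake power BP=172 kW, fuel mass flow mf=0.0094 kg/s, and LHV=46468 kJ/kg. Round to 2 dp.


eta_BTE = (BP / (mf * LHV)) * 100
Denominator = 0.0094 * 46468 = 436.7992 kW
eta_BTE = (172 / 436.7992) * 100 = 39.38%


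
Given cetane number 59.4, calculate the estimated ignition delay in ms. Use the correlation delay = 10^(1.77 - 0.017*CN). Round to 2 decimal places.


delay = 10^(1.77 - 0.017*CN)
Exponent = 1.77 - 0.017*59.4 = 0.7602
delay = 10^0.7602 = 5.76 ms


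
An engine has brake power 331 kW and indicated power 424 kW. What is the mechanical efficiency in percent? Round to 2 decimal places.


eta_mech = (BP / IP) * 100
Ratio = 331 / 424 = 0.7807
eta_mech = 0.7807 * 100 = 78.07%


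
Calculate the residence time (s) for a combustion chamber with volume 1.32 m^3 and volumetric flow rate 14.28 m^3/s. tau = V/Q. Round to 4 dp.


tau = V / Q_flow
tau = 1.32 / 14.28 = 0.0924 s


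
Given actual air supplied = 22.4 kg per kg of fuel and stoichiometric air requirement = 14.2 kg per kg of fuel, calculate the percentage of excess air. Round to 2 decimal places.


Excess air = actual - stoichiometric = 22.4 - 14.2 = 8.20 kg/kg fuel
Excess air % = (excess / stoich) * 100 = (8.20 / 14.2) * 100 = 57.75%


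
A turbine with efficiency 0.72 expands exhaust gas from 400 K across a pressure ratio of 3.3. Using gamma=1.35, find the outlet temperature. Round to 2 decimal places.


T_out = T_in * (1 - eta * (1 - PR^(-(gamma-1)/gamma)))
Exponent = -(1.35-1)/1.35 = -0.25925926
PR^exp = 3.3^(-0.25925926) = 0.73378775
Factor = 1 - 0.72*(1 - 0.73378775) = 0.80832718
T_out = 400 * 0.80832718 = 323.33 K


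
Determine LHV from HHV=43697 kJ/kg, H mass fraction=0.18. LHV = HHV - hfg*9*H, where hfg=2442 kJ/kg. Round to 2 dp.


LHV = HHV - hfg * 9 * H
Water correction = 2442 * 9 * 0.18 = 3956.040 kJ/kg
LHV = 43697 - 3956.040 = 39740.96 kJ/kg


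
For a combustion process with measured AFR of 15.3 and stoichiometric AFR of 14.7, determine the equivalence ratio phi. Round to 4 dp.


phi = AFR_stoich / AFR_actual
phi = 14.7 / 15.3 = 0.9608


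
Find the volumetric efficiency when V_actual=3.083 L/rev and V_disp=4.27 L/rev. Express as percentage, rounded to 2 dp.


eta_v = (V_actual / V_disp) * 100
Ratio = 3.083 / 4.27 = 0.7220
eta_v = 0.7220 * 100 = 72.20%


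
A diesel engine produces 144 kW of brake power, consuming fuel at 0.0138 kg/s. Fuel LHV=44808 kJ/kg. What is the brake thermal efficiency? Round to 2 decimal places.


eta_BTE = (BP / (mf * LHV)) * 100
Denominator = 0.0138 * 44808 = 618.3504 kW
eta_BTE = (144 / 618.3504) * 100 = 23.29%
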